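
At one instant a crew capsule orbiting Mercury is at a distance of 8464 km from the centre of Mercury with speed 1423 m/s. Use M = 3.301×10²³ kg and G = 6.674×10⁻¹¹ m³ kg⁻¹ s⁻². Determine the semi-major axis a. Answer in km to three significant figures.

μ = GM = 6.674×10⁻¹¹ × 3.301×10²³ = 2.203×10¹³ m³/s².
r = 8.464×10⁶ m.
Vis-viva rearranged: 1/a = 2/r − v²/μ = 2.363×10⁻⁷ − 9.191×10⁻⁸ = 1.444×10⁻⁷ m⁻¹.
a = 6.926×10⁶ m = 6926.1 km.

a ≈ 6930 km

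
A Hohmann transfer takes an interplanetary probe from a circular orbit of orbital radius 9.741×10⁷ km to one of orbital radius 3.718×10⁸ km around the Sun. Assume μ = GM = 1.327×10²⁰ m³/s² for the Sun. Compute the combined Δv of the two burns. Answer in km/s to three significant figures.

Δv_total ≈ 16.3 km/s

r₁ = 9.741×10⁷ km = 9.741×10¹⁰ m.
r₂ = 3.718×10⁸ km = 3.718×10¹¹ m.
Transfer ellipse a_t = (r₁ + r₂)/2 = 2.346×10¹¹ m.
At r₁: circular v_c1 = √(μ/r₁) = 36910 m/s; transfer-perihelion v_p = √[μ(2/r₁ − 1/a_t)] = 46460 m/s.
Δv₁ = v_p − v_c1 = 9555 m/s.
At r₂: circular v_c2 = √(μ/r₂) = 18890 m/s; transfer-aphelion v_a = √[μ(2/r₂ − 1/a_t)] = 12170 m/s.
Δv₂ = v_c2 − v_a = 6719 m/s.
Total Δv = Δv₁ + Δv₂ = 16270 m/s = 16.27 km/s.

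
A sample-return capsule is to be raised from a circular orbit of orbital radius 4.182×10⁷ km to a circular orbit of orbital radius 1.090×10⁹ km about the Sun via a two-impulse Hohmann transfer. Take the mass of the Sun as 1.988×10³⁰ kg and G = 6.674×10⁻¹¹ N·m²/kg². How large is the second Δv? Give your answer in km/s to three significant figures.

μ = GM = 6.674×10⁻¹¹ × 1.988×10³⁰ = 1.327×10²⁰ m³/s².
r₁ = 4.182×10⁷ km = 4.182×10¹⁰ m.
r₂ = 1.090×10⁹ km = 1.090×10¹² m.
Transfer ellipse a_t = (r₁ + r₂)/2 = 5.659×10¹¹ m.
At r₁: circular v_c1 = √(μ/r₁) = 56330 m/s; transfer-perihelion v_p = √[μ(2/r₁ − 1/a_t)] = 78170 m/s.
At r₂: circular v_c2 = √(μ/r₂) = 11030 m/s; transfer-aphelion v_a = √[μ(2/r₂ − 1/a_t)] = 2999 m/s.
Δv₂ = v_c2 − v_a = 8034 m/s.
= 8.034 km/s.

Δv ≈ 8.03 km/s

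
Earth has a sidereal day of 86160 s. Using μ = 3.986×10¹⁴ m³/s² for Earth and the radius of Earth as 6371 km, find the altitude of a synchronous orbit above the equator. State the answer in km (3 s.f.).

h_sync ≈ 35800 km

A synchronous orbit has period T, so by Kepler's third law a = (μT²/4π²)^(1/3).
μT²/4π² = 3.986×10¹⁴ × (8.616×10⁴)² / 39.48 = 7.495×10²² m³.
a = 4.216×10⁷ m = 42163 km.
Altitude h = a − R = 42163 − 6371 = 35792 km.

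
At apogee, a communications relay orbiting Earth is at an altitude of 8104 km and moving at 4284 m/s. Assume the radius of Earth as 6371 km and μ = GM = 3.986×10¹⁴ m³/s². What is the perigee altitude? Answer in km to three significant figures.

perigee altitude ≈ 863 km

r_a = 6371 + 8104 = 14475 km = 1.448×10⁷ m.
Specific energy ε = v²/2 − μ/r = -1.836×10⁷ J/kg, so a = −μ/(2ε) = 1.085×10⁷ m.
The apsides satisfy r_p + r_a = 2a, so the perigee radius is 2a − r_a = 7.234×10⁶ m = 7234.3 km.
Perigee altitude = 7234.3 − 6371 = 863.29 km.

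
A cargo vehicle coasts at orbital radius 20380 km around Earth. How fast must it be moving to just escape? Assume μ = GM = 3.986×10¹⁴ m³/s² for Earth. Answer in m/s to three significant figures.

r = 20380 km = 2.038×10⁷ m.
Escape speed v_esc = √(2μ/r) = √(2 × 3.986×10¹⁴ / 2.038×10⁷) = √(3.912×10⁷) = 6254 m/s.

v_esc ≈ 6250 m/s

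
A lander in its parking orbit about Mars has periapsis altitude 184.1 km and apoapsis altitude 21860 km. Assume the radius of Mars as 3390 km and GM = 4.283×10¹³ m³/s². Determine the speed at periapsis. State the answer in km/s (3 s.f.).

v ≈ 4.58 km/s

r_p = 3390 + 184.1 = 3574.1 km = 3.5741×10⁶ m.
r_a = 3390 + 21860 = 25250 km = 2.5250×10⁷ m.
Semi-major axis a = (r_p + r_a)/2 = 14412 km = 1.441×10⁷ m.
Vis-viva: v² = μ(2/r − 1/a) = 4.283×10¹³ × (5.596×10⁻⁷ − 6.939×10⁻⁸) = 2.100×10⁷ m²/s².
v = 4582 m/s = 4.582 km/s.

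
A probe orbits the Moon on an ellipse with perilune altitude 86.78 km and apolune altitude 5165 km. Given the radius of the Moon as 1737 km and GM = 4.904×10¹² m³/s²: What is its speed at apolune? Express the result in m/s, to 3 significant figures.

v ≈ 545 m/s

r_p = 1737 + 86.78 = 1823.8 km = 1.8238×10⁶ m.
r_a = 1737 + 5165 = 6902.0 km = 6.9020×10⁶ m.
Semi-major axis a = (r_p + r_a)/2 = 4362.9 km = 4.363×10⁶ m.
Vis-viva: v² = μ(2/r − 1/a) = 4.904×10¹² × (2.898×10⁻⁷ − 2.292×10⁻⁷) = 2.970×10⁵ m²/s².
v = 545.0 m/s.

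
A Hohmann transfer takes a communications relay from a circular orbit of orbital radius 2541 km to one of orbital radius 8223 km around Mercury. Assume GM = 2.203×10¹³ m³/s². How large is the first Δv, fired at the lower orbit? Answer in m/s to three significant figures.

r₁ = 2541 km = 2.541×10⁶ m.
r₂ = 8223 km = 8.223×10⁶ m.
Transfer ellipse a_t = (r₁ + r₂)/2 = 5.382×10⁶ m.
At r₁: circular v_c1 = √(μ/r₁) = 2944 m/s; transfer-periherm v_p = √[μ(2/r₁ − 1/a_t)] = 3640 m/s.
Δv₁ = v_p − v_c1 = 695.1 m/s.

Δv ≈ 695 m/s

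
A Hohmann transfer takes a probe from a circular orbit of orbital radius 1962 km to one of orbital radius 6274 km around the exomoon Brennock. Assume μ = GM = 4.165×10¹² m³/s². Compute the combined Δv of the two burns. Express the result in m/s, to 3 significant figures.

r₁ = 1962 km = 1.962×10⁶ m.
r₂ = 6274 km = 6.274×10⁶ m.
Transfer ellipse a_t = (r₁ + r₂)/2 = 4.118×10⁶ m.
At r₁: circular v_c1 = √(μ/r₁) = 1457 m/s; transfer-periapsis v_p = √[μ(2/r₁ − 1/a_t)] = 1798 m/s.
Δv₁ = v_p − v_c1 = 341.4 m/s.
At r₂: circular v_c2 = √(μ/r₂) = 814.8 m/s; transfer-apoapsis v_a = √[μ(2/r₂ − 1/a_t)] = 562.4 m/s.
Δv₂ = v_c2 − v_a = 252.4 m/s.
Total Δv = Δv₁ + Δv₂ = 593.8 m/s.

Δv_total ≈ 594 m/s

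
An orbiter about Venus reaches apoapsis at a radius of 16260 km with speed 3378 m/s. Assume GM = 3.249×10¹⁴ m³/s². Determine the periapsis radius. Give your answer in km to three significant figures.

r_a = 1.626×10⁷ m.
Specific energy ε = v²/2 − μ/r = -1.428×10⁷ J/kg, so a = −μ/(2ε) = 1.138×10⁷ m.
The apsides satisfy r_p + r_a = 2a, so the periapsis radius is 2a − r_a = 6.498×10⁶ m = 6498.3 km.

periapsis radius ≈ 6500 km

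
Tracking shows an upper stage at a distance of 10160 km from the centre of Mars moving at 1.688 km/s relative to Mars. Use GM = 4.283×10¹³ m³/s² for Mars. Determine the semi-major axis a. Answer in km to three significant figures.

r = 1.016×10⁷ m.
Specific orbital energy ε = v²/2 − μ/r = (1688)²/2 − 4.283×10¹³/1.016×10⁷ = -2.791×10⁶ J/kg.
Since ε = −μ/(2a), a = −μ/(2ε) = 7.673×10⁶ m = 7673.2 km.

a ≈ 7670 km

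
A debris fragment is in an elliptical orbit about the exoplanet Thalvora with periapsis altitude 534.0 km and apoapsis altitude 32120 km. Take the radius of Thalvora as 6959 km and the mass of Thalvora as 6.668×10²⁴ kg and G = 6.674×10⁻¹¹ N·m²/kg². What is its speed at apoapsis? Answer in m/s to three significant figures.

μ = GM = 6.674×10⁻¹¹ × 6.668×10²⁴ = 4.450×10¹⁴ m³/s².
r_p = 6959 + 534.0 = 7493.0 km = 7.4930×10⁶ m.
r_a = 6959 + 32120 = 39079 km = 3.9079×10⁷ m.
Semi-major axis a = (r_p + r_a)/2 = 23286 km = 2.329×10⁷ m.
Vis-viva: v² = μ(2/r − 1/a) = 4.450×10¹⁴ × (5.118×10⁻⁸ − 4.294×10⁻⁸) = 3.664×10⁶ m²/s².
v = 1914 m/s.

v ≈ 1910 m/s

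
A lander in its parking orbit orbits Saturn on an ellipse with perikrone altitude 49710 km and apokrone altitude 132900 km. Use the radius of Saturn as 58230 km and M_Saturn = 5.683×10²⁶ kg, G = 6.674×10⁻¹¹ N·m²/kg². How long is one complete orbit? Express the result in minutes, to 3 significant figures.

μ = GM = 6.674×10⁻¹¹ × 5.683×10²⁶ = 3.793×10¹⁶ m³/s².
r_p = 58230 + 49710 = 107940 km = 1.0794×10⁸ m.
r_a = 58230 + 132900 = 191130 km = 1.9113×10⁸ m.
Semi-major axis a = (r_p + r_a)/2 = (1.0794×10⁵ + 1.9113×10⁵)/2 = 1.4954×10⁵ km = 1.495×10⁸ m.
By Kepler's third law T = 2π√(a³/μ) = 2π × 9.389×10³ = 5.899×10⁴ s.
= 983.2 minutes.

T ≈ 983 minutes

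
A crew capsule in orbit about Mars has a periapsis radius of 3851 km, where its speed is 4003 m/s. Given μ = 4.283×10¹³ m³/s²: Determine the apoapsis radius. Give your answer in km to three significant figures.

r_p = 3.851×10⁶ m.
Specific energy ε = v²/2 − μ/r = -3.110×10⁶ J/kg, so a = −μ/(2ε) = 6.886×10⁶ m.
The apsides satisfy r_p + r_a = 2a, so the apoapsis radius is 2a − r_p = 9.922×10⁶ m = 9921.7 km.

apoapsis radius ≈ 9920 km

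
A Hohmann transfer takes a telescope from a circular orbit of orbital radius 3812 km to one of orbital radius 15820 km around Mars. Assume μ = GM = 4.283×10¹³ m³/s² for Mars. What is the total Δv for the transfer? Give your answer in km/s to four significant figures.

r₁ = 3812 km = 3.812×10⁶ m.
r₂ = 15820 km = 1.582×10⁷ m.
Transfer ellipse a_t = (r₁ + r₂)/2 = 9.816×10⁶ m.
At r₁: circular v_c1 = √(μ/r₁) = 3352 m/s; transfer-periapsis v_p = √[μ(2/r₁ − 1/a_t)] = 4255 m/s.
Δv₁ = v_p − v_c1 = 903.4 m/s.
At r₂: circular v_c2 = √(μ/r₂) = 1645 m/s; transfer-apoapsis v_a = √[μ(2/r₂ − 1/a_t)] = 1025 m/s.
Δv₂ = v_c2 − v_a = 620.0 m/s.
Total Δv = Δv₁ + Δv₂ = 1523 m/s = 1.523 km/s.

Δv_total ≈ 1.523 km/s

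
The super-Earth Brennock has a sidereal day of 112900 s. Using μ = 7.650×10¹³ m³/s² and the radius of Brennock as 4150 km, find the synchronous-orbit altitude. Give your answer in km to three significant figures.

A synchronous orbit has period T, so by Kepler's third law a = (μT²/4π²)^(1/3).
μT²/4π² = 7.650×10¹³ × (1.129×10⁵)² / 39.48 = 2.470×10²² m³.
a = 2.912×10⁷ m = 29123 km.
Altitude h = a − R = 29123 − 4150 = 24973 km.

h_sync ≈ 25000 km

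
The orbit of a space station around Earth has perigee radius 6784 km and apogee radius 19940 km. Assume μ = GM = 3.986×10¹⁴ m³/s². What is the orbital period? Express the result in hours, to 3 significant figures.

Semi-major axis a = (r_p + r_a)/2 = (6784.0 + 19940)/2 = 13362 km = 1.336×10⁷ m.
By Kepler's third law T = 2π√(a³/μ) = 2π × 2.446×10³ = 1.537×10⁴ s.
= 4.270 hours.

T ≈ 4.27 hours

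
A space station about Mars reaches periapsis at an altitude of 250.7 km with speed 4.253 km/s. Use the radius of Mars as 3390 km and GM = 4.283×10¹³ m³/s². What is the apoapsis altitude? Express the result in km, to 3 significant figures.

r_p = 3390 + 250.7 = 3640.7 km = 3.641×10⁶ m.
Specific energy ε = v²/2 − μ/r = -2.720×10⁶ J/kg, so a = −μ/(2ε) = 7.873×10⁶ m.
The apsides satisfy r_p + r_a = 2a, so the apoapsis radius is 2a − r_p = 1.210×10⁷ m = 12104 km.
Apoapsis altitude = 12104 − 3390 = 8714.4 km.

apoapsis altitude ≈ 8710 km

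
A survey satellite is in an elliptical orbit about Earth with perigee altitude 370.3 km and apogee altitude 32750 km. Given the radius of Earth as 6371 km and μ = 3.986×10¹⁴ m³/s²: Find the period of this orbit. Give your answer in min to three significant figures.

r_p = 6371 + 370.3 = 6741.3 km = 6.7413×10⁶ m.
r_a = 6371 + 32750 = 39121 km = 3.9121×10⁷ m.
Semi-major axis a = (r_p + r_a)/2 = (6741.3 + 39121)/2 = 22931 km = 2.293×10⁷ m.
By Kepler's third law T = 2π√(a³/μ) = 2π × 5.500×10³ = 3.456×10⁴ s.
= 576.0 min.

T ≈ 576 min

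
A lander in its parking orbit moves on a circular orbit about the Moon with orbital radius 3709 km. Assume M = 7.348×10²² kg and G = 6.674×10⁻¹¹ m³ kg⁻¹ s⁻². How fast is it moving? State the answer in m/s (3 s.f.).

v ≈ 1150 m/s

μ = GM = 6.674×10⁻¹¹ × 7.348×10²² = 4.904×10¹² m³/s².
r = 3709 km = 3.709×10⁶ m.
For a circular orbit v = √(μ/r) = √(4.904×10¹² / 3.709×10⁶) = √(1.322×10⁶) = 1150 m/s.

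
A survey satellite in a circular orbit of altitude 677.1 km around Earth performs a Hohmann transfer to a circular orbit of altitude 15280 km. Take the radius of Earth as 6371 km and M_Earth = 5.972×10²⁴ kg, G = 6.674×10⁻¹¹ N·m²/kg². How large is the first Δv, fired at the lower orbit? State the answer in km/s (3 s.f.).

μ = GM = 6.674×10⁻¹¹ × 5.972×10²⁴ = 3.986×10¹⁴ m³/s².
r₁ = 6371 + 677.1 = 7048.1 km = 7.0481×10⁶ m.
r₂ = 6371 + 15280 = 21651 km = 2.1651×10⁷ m.
Transfer ellipse a_t = (r₁ + r₂)/2 = 1.435×10⁷ m.
At r₁: circular v_c1 = √(μ/r₁) = 7520 m/s; transfer-perigee v_p = √[μ(2/r₁ − 1/a_t)] = 9237 m/s.
Δv₁ = v_p − v_c1 = 1717 m/s.
= 1.717 km/s.

Δv ≈ 1.72 km/s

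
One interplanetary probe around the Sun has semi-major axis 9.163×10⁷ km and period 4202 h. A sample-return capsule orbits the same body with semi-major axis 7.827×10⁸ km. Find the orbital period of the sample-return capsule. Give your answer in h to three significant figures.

T₂ ≈ 1.05×10⁵ h

Kepler's third law: T² ∝ a³, so T₂ = T₁ (a₂/a₁)^(3/2).
a₂/a₁ = 8.542, (a₂/a₁)^(3/2) = 24.97.
T₂ = 4202 × 24.97 = 1.049×10⁵ h.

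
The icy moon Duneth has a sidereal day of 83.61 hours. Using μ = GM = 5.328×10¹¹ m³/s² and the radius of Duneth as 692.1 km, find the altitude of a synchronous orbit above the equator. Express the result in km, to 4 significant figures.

h_sync ≈ 10000 km

T = 83.61 hours = 3.010×10⁵ s.
A synchronous orbit has period T, so by Kepler's third law a = (μT²/4π²)^(1/3).
μT²/4π² = 5.328×10¹¹ × (3.010×10⁵)² / 39.48 = 1.223×10²¹ m³.
a = 1.069×10⁷ m = 10693 km.
Altitude h = a − R = 10693 − 692.1 = 10001 km.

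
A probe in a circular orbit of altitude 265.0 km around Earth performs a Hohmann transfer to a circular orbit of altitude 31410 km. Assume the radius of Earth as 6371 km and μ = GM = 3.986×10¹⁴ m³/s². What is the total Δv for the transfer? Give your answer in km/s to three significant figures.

r₁ = 6371 + 265.0 = 6636.0 km = 6.6360×10⁶ m.
r₂ = 6371 + 31410 = 37781 km = 3.7781×10⁷ m.
Transfer ellipse a_t = (r₁ + r₂)/2 = 2.221×10⁷ m.
At r₁: circular v_c1 = √(μ/r₁) = 7750 m/s; transfer-perigee v_p = √[μ(2/r₁ − 1/a_t)] = 10110 m/s.
Δv₁ = v_p − v_c1 = 2358 m/s.
At r₂: circular v_c2 = √(μ/r₂) = 3248 m/s; transfer-apogee v_a = √[μ(2/r₂ − 1/a_t)] = 1776 m/s.
Δv₂ = v_c2 − v_a = 1473 m/s.
Total Δv = Δv₁ + Δv₂ = 3831 m/s = 3.831 km/s.

Δv_total ≈ 3.83 km/s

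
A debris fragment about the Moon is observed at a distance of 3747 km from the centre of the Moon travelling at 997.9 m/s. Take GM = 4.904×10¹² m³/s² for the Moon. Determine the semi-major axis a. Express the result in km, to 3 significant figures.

a ≈ 3020 km

r = 3.747×10⁶ m.
Vis-viva rearranged: 1/a = 2/r − v²/μ = 5.338×10⁻⁷ − 2.031×10⁻⁷ = 3.307×10⁻⁷ m⁻¹.
a = 3.024×10⁶ m = 3023.9 km.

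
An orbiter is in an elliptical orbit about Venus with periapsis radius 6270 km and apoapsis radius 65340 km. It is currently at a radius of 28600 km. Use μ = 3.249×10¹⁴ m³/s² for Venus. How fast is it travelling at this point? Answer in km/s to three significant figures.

v ≈ 3.69 km/s

Semi-major axis a = (r_p + r_a)/2 = 35805 km = 3.580×10⁷ m.
Vis-viva: v² = μ(2/r − 1/a) = 3.249×10¹⁴ × (6.993×10⁻⁸ − 2.793×10⁻⁸) = 1.365×10⁷ m²/s².
v = 3694 m/s = 3.694 km/s.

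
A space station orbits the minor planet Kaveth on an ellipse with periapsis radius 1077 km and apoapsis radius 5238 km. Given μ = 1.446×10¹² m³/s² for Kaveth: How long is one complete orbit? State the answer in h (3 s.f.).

Semi-major axis a = (r_p + r_a)/2 = (1077.0 + 5238.0)/2 = 3157.5 km = 3.158×10⁶ m.
By Kepler's third law T = 2π√(a³/μ) = 2π × 4.666×10³ = 2.932×10⁴ s.
= 8.143 h.

T ≈ 8.14 h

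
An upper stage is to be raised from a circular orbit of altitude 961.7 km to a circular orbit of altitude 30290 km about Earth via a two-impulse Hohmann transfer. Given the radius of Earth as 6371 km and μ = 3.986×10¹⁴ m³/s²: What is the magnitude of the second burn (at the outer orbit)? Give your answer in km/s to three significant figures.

r₁ = 6371 + 961.7 = 7332.7 km = 7.3327×10⁶ m.
r₂ = 6371 + 30290 = 36661 km = 3.6661×10⁷ m.
Transfer ellipse a_t = (r₁ + r₂)/2 = 2.200×10⁷ m.
At r₁: circular v_c1 = √(μ/r₁) = 7373 m/s; transfer-perigee v_p = √[μ(2/r₁ − 1/a_t)] = 9518 m/s.
At r₂: circular v_c2 = √(μ/r₂) = 3297 m/s; transfer-apogee v_a = √[μ(2/r₂ − 1/a_t)] = 1904 m/s.
Δv₂ = v_c2 − v_a = 1394 m/s.
= 1.394 km/s.

Δv ≈ 1.39 km/s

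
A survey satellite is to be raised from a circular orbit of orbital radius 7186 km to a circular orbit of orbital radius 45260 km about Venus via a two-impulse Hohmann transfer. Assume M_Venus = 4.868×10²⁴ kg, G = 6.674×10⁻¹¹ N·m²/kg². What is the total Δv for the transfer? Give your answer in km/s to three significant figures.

Δv_total ≈ 3.39 km/s

μ = GM = 6.674×10⁻¹¹ × 4.868×10²⁴ = 3.249×10¹⁴ m³/s².
r₁ = 7186 km = 7.186×10⁶ m.
r₂ = 45260 km = 4.526×10⁷ m.
Transfer ellipse a_t = (r₁ + r₂)/2 = 2.622×10⁷ m.
At r₁: circular v_c1 = √(μ/r₁) = 6724 m/s; transfer-periapsis v_p = √[μ(2/r₁ − 1/a_t)] = 8834 m/s.
Δv₁ = v_p − v_c1 = 2110 m/s.
At r₂: circular v_c2 = √(μ/r₂) = 2679 m/s; transfer-apoapsis v_a = √[μ(2/r₂ − 1/a_t)] = 1403 m/s.
Δv₂ = v_c2 − v_a = 1277 m/s.
Total Δv = Δv₁ + Δv₂ = 3386 m/s = 3.386 km/s.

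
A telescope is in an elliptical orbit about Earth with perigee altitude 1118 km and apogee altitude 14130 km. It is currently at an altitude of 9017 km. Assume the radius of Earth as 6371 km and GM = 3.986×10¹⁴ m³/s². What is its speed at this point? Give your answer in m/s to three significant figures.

r_p = 6371 + 1118 = 7489.0 km = 7.4890×10⁶ m.
r_a = 6371 + 14130 = 20501 km = 2.0501×10⁷ m.
r = 6371 + 9017 = 15388 km = 1.539×10⁷ m.
Semi-major axis a = (r_p + r_a)/2 = 13995 km = 1.400×10⁷ m.
Vis-viva: v² = μ(2/r − 1/a) = 3.986×10¹⁴ × (1.300×10⁻⁷ − 7.145×10⁻⁸) = 2.333×10⁷ m²/s².
v = 4830 m/s.

v ≈ 4830 m/s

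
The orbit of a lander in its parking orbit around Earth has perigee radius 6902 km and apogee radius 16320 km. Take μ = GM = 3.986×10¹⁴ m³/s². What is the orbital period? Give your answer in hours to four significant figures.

Semi-major axis a = (r_p + r_a)/2 = (6902.0 + 16320)/2 = 11611 km = 1.161×10⁷ m.
By Kepler's third law T = 2π√(a³/μ) = 2π × 1.982×10³ = 1.245×10⁴ s.
= 3.459 hours.

T ≈ 3.459 hours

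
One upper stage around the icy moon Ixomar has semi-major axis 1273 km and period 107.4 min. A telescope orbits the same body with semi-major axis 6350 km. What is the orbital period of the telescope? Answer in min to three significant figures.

Kepler's third law: T² ∝ a³, so T₂ = T₁ (a₂/a₁)^(3/2).
a₂/a₁ = 4.988, (a₂/a₁)^(3/2) = 11.14.
T₂ = 107.4 × 11.14 = 1197 min.

T₂ ≈ 1200 min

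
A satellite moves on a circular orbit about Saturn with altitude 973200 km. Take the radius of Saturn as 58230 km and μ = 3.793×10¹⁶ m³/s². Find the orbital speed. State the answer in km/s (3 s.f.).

v ≈ 6.06 km/s

r = 58230 + 973200 = 1031400 km = 1.0314×10⁹ m.
For a circular orbit v = √(μ/r) = √(3.793×10¹⁶ / 1.031×10⁹) = √(3.677×10⁷) = 6064 m/s.
That is 6.064 km/s.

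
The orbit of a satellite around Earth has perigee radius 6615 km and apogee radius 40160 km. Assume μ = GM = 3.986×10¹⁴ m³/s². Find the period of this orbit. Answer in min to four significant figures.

Semi-major axis a = (r_p + r_a)/2 = (6615.0 + 40160)/2 = 23388 km = 2.339×10⁷ m.
By Kepler's third law T = 2π√(a³/μ) = 2π × 5.665×10³ = 3.559×10⁴ s.
= 593.2 min.

T ≈ 593.2 min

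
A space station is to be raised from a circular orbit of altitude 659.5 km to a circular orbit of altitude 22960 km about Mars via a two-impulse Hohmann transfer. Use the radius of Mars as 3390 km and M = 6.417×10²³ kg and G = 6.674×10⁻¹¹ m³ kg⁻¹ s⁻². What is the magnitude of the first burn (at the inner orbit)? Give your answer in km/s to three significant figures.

μ = GM = 6.674×10⁻¹¹ × 6.417×10²³ = 4.283×10¹³ m³/s².
r₁ = 3390 + 659.5 = 4049.5 km = 4.0495×10⁶ m.
r₂ = 3390 + 22960 = 26350 km = 2.6350×10⁷ m.
Transfer ellipse a_t = (r₁ + r₂)/2 = 1.520×10⁷ m.
At r₁: circular v_c1 = √(μ/r₁) = 3252 m/s; transfer-periapsis v_p = √[μ(2/r₁ − 1/a_t)] = 4282 m/s.
Δv₁ = v_p − v_c1 = 1030 m/s.
= 1.030 km/s.

Δv ≈ 1.03 km/s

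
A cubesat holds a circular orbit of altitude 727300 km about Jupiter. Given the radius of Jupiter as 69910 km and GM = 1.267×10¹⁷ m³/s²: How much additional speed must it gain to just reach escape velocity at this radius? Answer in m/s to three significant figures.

Δv ≈ 5220 m/s

r = 69910 + 727300 = 797210 km = 7.9721×10⁸ m.
Circular speed v_c = √(μ/r) = 12610 m/s.
Escape speed v_esc = √(2μ/r) = √2 × v_c = 17830 m/s.
Δv = v_esc − v_c = 5222 m/s.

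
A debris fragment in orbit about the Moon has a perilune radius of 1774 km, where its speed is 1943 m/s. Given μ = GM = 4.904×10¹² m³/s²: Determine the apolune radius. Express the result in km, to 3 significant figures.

r_p = 1.774×10⁶ m.
Specific energy ε = v²/2 − μ/r = -8.767×10⁵ J/kg, so a = −μ/(2ε) = 2.797×10⁶ m.
The apsides satisfy r_p + r_a = 2a, so the apolune radius is 2a − r_p = 3.819×10⁶ m = 3819.4 km.

apolune radius ≈ 3820 km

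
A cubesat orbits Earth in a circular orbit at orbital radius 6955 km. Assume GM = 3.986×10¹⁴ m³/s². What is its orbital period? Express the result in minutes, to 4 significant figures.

r = 6955 km = 6.955×10⁶ m.
Kepler's third law: T = 2π√(r³/μ) = 2π√((6.955×10⁶)³ / 3.986×10¹⁴).
r³/μ = 8.440×10⁵ s², so T = 2π × 9.187×10² = 5.772×10³ s.
Converting: 5.772×10³ s ÷ 60.00 = 96.21 minutes.

T ≈ 96.21 minutes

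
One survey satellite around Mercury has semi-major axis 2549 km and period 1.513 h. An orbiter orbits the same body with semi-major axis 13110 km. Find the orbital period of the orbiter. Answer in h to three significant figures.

T₂ ≈ 17.6 h

Kepler's third law: T² ∝ a³, so T₂ = T₁ (a₂/a₁)^(3/2).
a₂/a₁ = 5.143, (a₂/a₁)^(3/2) = 11.66.
T₂ = 1.513 × 11.66 = 17.65 h.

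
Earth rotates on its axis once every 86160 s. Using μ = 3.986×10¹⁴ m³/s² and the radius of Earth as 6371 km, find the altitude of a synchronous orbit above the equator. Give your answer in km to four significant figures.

A synchronous orbit has period T, so by Kepler's third law a = (μT²/4π²)^(1/3).
μT²/4π² = 3.986×10¹⁴ × (8.616×10⁴)² / 39.48 = 7.495×10²² m³.
a = 4.216×10⁷ m = 42163 km.
Altitude h = a − R = 42163 − 6371 = 35792 km.

h_sync ≈ 35790 km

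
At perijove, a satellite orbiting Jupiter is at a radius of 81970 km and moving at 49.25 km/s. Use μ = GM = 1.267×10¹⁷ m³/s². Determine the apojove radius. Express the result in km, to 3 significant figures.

apojove radius ≈ 2.99×10⁵ km

r_p = 8.197×10⁷ m.
Specific energy ε = v²/2 − μ/r = -3.329×10⁸ J/kg, so a = −μ/(2ε) = 1.903×10⁸ m.
The apsides satisfy r_p + r_a = 2a, so the apojove radius is 2a − r_p = 2.986×10⁸ m = 2.9862×10⁵ km.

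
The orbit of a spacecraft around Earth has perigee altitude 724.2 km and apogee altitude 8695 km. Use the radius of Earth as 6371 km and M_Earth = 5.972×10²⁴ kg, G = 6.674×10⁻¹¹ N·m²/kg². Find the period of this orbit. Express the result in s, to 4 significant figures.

μ = GM = 6.674×10⁻¹¹ × 5.972×10²⁴ = 3.986×10¹⁴ m³/s².
r_p = 6371 + 724.2 = 7095.2 km = 7.0952×10⁶ m.
r_a = 6371 + 8695 = 15066 km = 1.5066×10⁷ m.
Semi-major axis a = (r_p + r_a)/2 = (7095.2 + 15066)/2 = 11081 km = 1.108×10⁷ m.
By Kepler's third law T = 2π√(a³/μ) = 2π × 1.848×10³ = 1.161×10⁴ s.

T ≈ 11610 s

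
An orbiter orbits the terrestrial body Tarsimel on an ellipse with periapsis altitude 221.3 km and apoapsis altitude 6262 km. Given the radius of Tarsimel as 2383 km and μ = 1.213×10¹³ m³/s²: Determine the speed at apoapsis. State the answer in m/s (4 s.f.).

v ≈ 806.0 m/s

r_p = 2383 + 221.3 = 2604.3 km = 2.6043×10⁶ m.
r_a = 2383 + 6262 = 8645.0 km = 8.6450×10⁶ m.
Semi-major axis a = (r_p + r_a)/2 = 5624.6 km = 5.625×10⁶ m.
Vis-viva: v² = μ(2/r − 1/a) = 1.213×10¹³ × (2.313×10⁻⁷ − 1.778×10⁻⁷) = 6.497×10⁵ m²/s².
v = 806.0 m/s.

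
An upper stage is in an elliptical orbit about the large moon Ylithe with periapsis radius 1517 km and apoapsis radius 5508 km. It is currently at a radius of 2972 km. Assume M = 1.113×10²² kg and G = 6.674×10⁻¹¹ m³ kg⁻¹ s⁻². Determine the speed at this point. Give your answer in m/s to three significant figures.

μ = GM = 6.674×10⁻¹¹ × 1.113×10²² = 7.428×10¹¹ m³/s².
Semi-major axis a = (r_p + r_a)/2 = 3512.5 km = 3.512×10⁶ m.
Vis-viva: v² = μ(2/r − 1/a) = 7.428×10¹¹ × (6.729×10⁻⁷ − 2.847×10⁻⁷) = 2.884×10⁵ m²/s².
v = 537.0 m/s.

v ≈ 537 m/s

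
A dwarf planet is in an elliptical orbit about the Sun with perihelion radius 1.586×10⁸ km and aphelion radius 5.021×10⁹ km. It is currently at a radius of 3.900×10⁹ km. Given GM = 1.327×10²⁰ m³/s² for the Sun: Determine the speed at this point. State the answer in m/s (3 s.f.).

Semi-major axis a = (r_p + r_a)/2 = 2.5898×10⁹ km = 2.590×10¹² m.
Vis-viva: v² = μ(2/r − 1/a) = 1.327×10²⁰ × (5.128×10⁻¹³ − 3.861×10⁻¹³) = 1.681×10⁷ m²/s².
v = 4100 m/s.

v ≈ 4100 m/s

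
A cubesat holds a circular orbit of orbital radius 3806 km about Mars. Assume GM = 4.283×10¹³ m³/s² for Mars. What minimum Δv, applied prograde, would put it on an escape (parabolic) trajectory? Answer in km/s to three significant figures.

r = 3806 km = 3.806×10⁶ m.
Circular speed v_c = √(μ/r) = 3355 m/s.
Escape speed v_esc = √(2μ/r) = √2 × v_c = 4744 m/s.
Δv = v_esc − v_c = 1390 m/s = 1.390 km/s.

Δv ≈ 1.39 km/s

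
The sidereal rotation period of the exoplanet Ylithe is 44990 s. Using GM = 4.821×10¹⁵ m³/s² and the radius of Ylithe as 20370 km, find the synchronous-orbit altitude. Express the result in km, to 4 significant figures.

A synchronous orbit has period T, so by Kepler's third law a = (μT²/4π²)^(1/3).
μT²/4π² = 4.821×10¹⁵ × (4.499×10⁴)² / 39.48 = 2.472×10²³ m³.
a = 6.276×10⁷ m = 62758 km.
Altitude h = a − R = 62758 − 20370 = 42388 km.

h_sync ≈ 42390 km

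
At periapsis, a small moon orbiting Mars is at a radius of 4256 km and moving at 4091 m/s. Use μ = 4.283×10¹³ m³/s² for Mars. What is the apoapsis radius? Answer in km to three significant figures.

apoapsis radius ≈ 21000 km

r_p = 4.256×10⁶ m.
Specific energy ε = v²/2 − μ/r = -1.695×10⁶ J/kg, so a = −μ/(2ε) = 1.263×10⁷ m.
The apsides satisfy r_p + r_a = 2a, so the apoapsis radius is 2a − r_p = 2.101×10⁷ m = 21008 km.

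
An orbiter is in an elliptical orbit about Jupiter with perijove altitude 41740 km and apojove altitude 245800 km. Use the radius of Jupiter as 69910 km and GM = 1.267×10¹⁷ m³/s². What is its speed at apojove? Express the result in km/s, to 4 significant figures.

r_p = 69910 + 41740 = 111650 km = 1.1165×10⁸ m.
r_a = 69910 + 245800 = 315710 km = 3.1571×10⁸ m.
Semi-major axis a = (r_p + r_a)/2 = 2.1368×10⁵ km = 2.137×10⁸ m.
Vis-viva: v² = μ(2/r − 1/a) = 1.267×10¹⁷ × (6.335×10⁻⁹ − 4.680×10⁻⁹) = 2.097×10⁸ m²/s².
v = 14480 m/s = 14.48 km/s.

v ≈ 14.48 km/s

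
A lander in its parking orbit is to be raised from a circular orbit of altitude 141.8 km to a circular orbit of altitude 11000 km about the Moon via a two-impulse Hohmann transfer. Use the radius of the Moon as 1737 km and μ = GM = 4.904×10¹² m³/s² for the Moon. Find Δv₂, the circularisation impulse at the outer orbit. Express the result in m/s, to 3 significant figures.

r₁ = 1737 + 141.8 = 1878.8 km = 1.8788×10⁶ m.
r₂ = 1737 + 11000 = 12737 km = 1.2737×10⁷ m.
Transfer ellipse a_t = (r₁ + r₂)/2 = 7.308×10⁶ m.
At r₁: circular v_c1 = √(μ/r₁) = 1616 m/s; transfer-perilune v_p = √[μ(2/r₁ − 1/a_t)] = 2133 m/s.
At r₂: circular v_c2 = √(μ/r₂) = 620.5 m/s; transfer-apolune v_a = √[μ(2/r₂ − 1/a_t)] = 314.6 m/s.
Δv₂ = v_c2 − v_a = 305.9 m/s.

Δv ≈ 306 m/s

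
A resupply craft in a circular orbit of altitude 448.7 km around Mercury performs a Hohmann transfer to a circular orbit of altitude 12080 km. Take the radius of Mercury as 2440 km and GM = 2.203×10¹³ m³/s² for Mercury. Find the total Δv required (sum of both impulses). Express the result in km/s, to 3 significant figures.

Δv_total ≈ 1.33 km/s

r₁ = 2440 + 448.7 = 2888.7 km = 2.8887×10⁶ m.
r₂ = 2440 + 12080 = 14520 km = 1.4520×10⁷ m.
Transfer ellipse a_t = (r₁ + r₂)/2 = 8.704×10⁶ m.
At r₁: circular v_c1 = √(μ/r₁) = 2762 m/s; transfer-periherm v_p = √[μ(2/r₁ − 1/a_t)] = 3567 m/s.
Δv₁ = v_p − v_c1 = 805.2 m/s.
At r₂: circular v_c2 = √(μ/r₂) = 1232 m/s; transfer-apoherm v_a = √[μ(2/r₂ − 1/a_t)] = 709.6 m/s.
Δv₂ = v_c2 − v_a = 522.2 m/s.
Total Δv = Δv₁ + Δv₂ = 1327 m/s = 1.327 km/s.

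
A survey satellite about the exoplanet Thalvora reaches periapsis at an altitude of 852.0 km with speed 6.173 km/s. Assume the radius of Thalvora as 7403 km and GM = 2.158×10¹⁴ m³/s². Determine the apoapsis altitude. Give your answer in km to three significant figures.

r_p = 7403 + 852.0 = 8255.0 km = 8.255×10⁶ m.
Specific energy ε = v²/2 − μ/r = -7.089×10⁶ J/kg, so a = −μ/(2ε) = 1.522×10⁷ m.
The apsides satisfy r_p + r_a = 2a, so the apoapsis radius is 2a − r_p = 2.219×10⁷ m = 22188 km.
Apoapsis altitude = 22188 − 7403 = 14785 km.

apoapsis altitude ≈ 14800 km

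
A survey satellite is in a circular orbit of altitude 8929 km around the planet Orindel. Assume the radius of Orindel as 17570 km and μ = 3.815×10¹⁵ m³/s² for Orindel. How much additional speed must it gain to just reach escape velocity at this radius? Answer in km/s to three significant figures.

r = 17570 + 8929 = 26499 km = 2.6499×10⁷ m.
Circular speed v_c = √(μ/r) = 12000 m/s.
Escape speed v_esc = √(2μ/r) = √2 × v_c = 16970 m/s.
Δv = v_esc − v_c = 4970 m/s = 4.970 km/s.

Δv ≈ 4.97 km/s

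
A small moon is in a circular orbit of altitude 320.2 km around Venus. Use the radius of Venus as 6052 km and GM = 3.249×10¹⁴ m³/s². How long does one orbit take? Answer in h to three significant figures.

T ≈ 1.56 h

r = 6052 + 320.2 = 6372.2 km = 6.3722×10⁶ m.
Kepler's third law: T = 2π√(r³/μ) = 2π√((6.372×10⁶)³ / 3.249×10¹⁴).
r³/μ = 7.964×10⁵ s², so T = 2π × 8.924×10² = 5.607×10³ s.
Converting: 5.607×10³ s ÷ 3600 = 1.558 h.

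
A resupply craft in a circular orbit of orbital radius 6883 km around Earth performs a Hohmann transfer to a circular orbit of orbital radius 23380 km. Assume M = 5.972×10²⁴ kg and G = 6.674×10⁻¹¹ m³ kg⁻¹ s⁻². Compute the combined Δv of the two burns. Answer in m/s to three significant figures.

μ = GM = 6.674×10⁻¹¹ × 5.972×10²⁴ = 3.986×10¹⁴ m³/s².
r₁ = 6883 km = 6.883×10⁶ m.
r₂ = 23380 km = 2.338×10⁷ m.
Transfer ellipse a_t = (r₁ + r₂)/2 = 1.513×10⁷ m.
At r₁: circular v_c1 = √(μ/r₁) = 7610 m/s; transfer-perigee v_p = √[μ(2/r₁ − 1/a_t)] = 9459 m/s.
Δv₁ = v_p − v_c1 = 1849 m/s.
At r₂: circular v_c2 = √(μ/r₂) = 4129 m/s; transfer-apogee v_a = √[μ(2/r₂ − 1/a_t)] = 2785 m/s.
Δv₂ = v_c2 − v_a = 1344 m/s.
Total Δv = Δv₁ + Δv₂ = 3194 m/s.

Δv_total ≈ 3190 m/s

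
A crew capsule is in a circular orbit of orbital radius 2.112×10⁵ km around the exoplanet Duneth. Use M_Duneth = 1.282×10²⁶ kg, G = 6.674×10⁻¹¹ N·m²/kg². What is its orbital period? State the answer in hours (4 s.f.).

μ = GM = 6.674×10⁻¹¹ × 1.282×10²⁶ = 8.556×10¹⁵ m³/s².
r = 2.112×10⁵ km = 2.112×10⁸ m.
Kepler's third law: T = 2π√(r³/μ) = 2π√((2.112×10⁸)³ / 8.556×10¹⁵).
r³/μ = 1.101×10⁹ s², so T = 2π × 3.318×10⁴ = 2.085×10⁵ s.
Converting: 2.085×10⁵ s ÷ 3600 = 57.91 hours.

T ≈ 57.91 hours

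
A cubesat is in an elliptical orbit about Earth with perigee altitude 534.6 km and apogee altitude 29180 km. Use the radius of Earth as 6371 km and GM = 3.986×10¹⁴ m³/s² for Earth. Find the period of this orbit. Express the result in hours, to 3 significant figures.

T ≈ 8.55 hours

r_p = 6371 + 534.6 = 6905.6 km = 6.9056×10⁶ m.
r_a = 6371 + 29180 = 35551 km = 3.5551×10⁷ m.
Semi-major axis a = (r_p + r_a)/2 = (6905.6 + 35551)/2 = 21228 km = 2.123×10⁷ m.
By Kepler's third law T = 2π√(a³/μ) = 2π × 4.899×10³ = 3.078×10⁴ s.
= 8.550 hours.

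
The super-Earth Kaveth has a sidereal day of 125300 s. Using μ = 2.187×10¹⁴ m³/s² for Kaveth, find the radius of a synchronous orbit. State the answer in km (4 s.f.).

A synchronous orbit has period T, so by Kepler's third law a = (μT²/4π²)^(1/3).
μT²/4π² = 2.187×10¹⁴ × (1.253×10⁵)² / 39.48 = 8.697×10²² m³.
a = 4.431×10⁷ m = 44306 km.

r_sync ≈ 44310 km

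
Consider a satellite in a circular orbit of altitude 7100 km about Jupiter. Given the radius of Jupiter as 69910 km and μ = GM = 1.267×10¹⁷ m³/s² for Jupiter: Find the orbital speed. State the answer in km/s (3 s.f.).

r = 69910 + 7100 = 77010 km = 7.7010×10⁷ m.
For a circular orbit v = √(μ/r) = √(1.267×10¹⁷ / 7.701×10⁷) = √(1.645×10⁹) = 40560 m/s.
That is 40.56 km/s.

v ≈ 40.6 km/s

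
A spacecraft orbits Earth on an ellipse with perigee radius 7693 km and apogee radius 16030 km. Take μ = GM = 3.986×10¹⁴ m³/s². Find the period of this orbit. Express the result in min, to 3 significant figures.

Semi-major axis a = (r_p + r_a)/2 = (7693.0 + 16030)/2 = 11862 km = 1.186×10⁷ m.
By Kepler's third law T = 2π√(a³/μ) = 2π × 2.046×10³ = 1.286×10⁴ s.
= 214.3 min.

T ≈ 214 min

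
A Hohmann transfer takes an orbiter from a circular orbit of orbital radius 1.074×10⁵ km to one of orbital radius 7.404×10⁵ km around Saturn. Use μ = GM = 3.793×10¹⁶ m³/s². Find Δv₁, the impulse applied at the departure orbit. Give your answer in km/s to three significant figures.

Δv ≈ 6.04 km/s

r₁ = 1.074×10⁵ km = 1.074×10⁸ m.
r₂ = 7.404×10⁵ km = 7.404×10⁸ m.
Transfer ellipse a_t = (r₁ + r₂)/2 = 4.239×10⁸ m.
At r₁: circular v_c1 = √(μ/r₁) = 18790 m/s; transfer-perikrone v_p = √[μ(2/r₁ − 1/a_t)] = 24840 m/s.
Δv₁ = v_p − v_c1 = 6044 m/s.
= 6.044 km/s.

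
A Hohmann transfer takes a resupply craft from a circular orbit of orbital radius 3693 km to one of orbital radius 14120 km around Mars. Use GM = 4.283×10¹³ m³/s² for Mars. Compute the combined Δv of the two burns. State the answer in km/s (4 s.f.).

r₁ = 3693 km = 3.693×10⁶ m.
r₂ = 14120 km = 1.412×10⁷ m.
Transfer ellipse a_t = (r₁ + r₂)/2 = 8.906×10⁶ m.
At r₁: circular v_c1 = √(μ/r₁) = 3406 m/s; transfer-periapsis v_p = √[μ(2/r₁ − 1/a_t)] = 4288 m/s.
Δv₁ = v_p − v_c1 = 882.4 m/s.
At r₂: circular v_c2 = √(μ/r₂) = 1742 m/s; transfer-apoapsis v_a = √[μ(2/r₂ − 1/a_t)] = 1121 m/s.
Δv₂ = v_c2 − v_a = 620.1 m/s.
Total Δv = Δv₁ + Δv₂ = 1503 m/s = 1.503 km/s.

Δv_total ≈ 1.503 km/s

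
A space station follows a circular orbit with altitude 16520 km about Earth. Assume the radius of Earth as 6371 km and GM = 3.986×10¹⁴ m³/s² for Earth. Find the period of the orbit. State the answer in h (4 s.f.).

r = 6371 + 16520 = 22891 km = 2.2891×10⁷ m.
Kepler's third law: T = 2π√(r³/μ) = 2π√((2.289×10⁷)³ / 3.986×10¹⁴).
r³/μ = 3.009×10⁷ s², so T = 2π × 5.486×10³ = 3.447×10⁴ s.
Converting: 3.447×10⁴ s ÷ 3600 = 9.574 h.

T ≈ 9.574 h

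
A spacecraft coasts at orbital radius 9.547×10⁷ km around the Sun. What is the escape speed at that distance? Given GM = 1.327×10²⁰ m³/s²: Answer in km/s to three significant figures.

r = 9.547×10⁷ km = 9.547×10¹⁰ m.
Escape speed v_esc = √(2μ/r) = √(2 × 1.327×10²⁰ / 9.547×10¹⁰) = √(2.780×10⁹) = 52730 m/s.
= 52.73 km/s.

v_esc ≈ 52.7 km/s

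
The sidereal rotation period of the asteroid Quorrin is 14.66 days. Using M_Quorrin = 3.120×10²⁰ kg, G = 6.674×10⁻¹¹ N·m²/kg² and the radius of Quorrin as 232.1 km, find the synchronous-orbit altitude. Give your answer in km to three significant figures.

μ = GM = 6.674×10⁻¹¹ × 3.120×10²⁰ = 2.082×10¹⁰ m³/s².
T = 14.66 days = 1.267×10⁶ s.
A synchronous orbit has period T, so by Kepler's third law a = (μT²/4π²)^(1/3).
μT²/4π² = 2.082×10¹⁰ × (1.267×10⁶)² / 39.48 = 8.462×10²⁰ m³.
a = 9.459×10⁶ m = 9458.6 km.
Altitude h = a − R = 9458.6 − 232.1 = 9226.5 km.

h_sync ≈ 9230 km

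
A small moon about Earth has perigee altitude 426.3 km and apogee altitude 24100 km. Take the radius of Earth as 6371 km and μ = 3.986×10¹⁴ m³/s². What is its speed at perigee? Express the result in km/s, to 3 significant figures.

v ≈ 9.79 km/s

r_p = 6371 + 426.3 = 6797.3 km = 6.7973×10⁶ m.
r_a = 6371 + 24100 = 30471 km = 3.0471×10⁷ m.
Semi-major axis a = (r_p + r_a)/2 = 18634 km = 1.863×10⁷ m.
Vis-viva: v² = μ(2/r − 1/a) = 3.986×10¹⁴ × (2.942×10⁻⁷ − 5.366×10⁻⁸) = 9.589×10⁷ m²/s².
v = 9792 m/s = 9.792 km/s.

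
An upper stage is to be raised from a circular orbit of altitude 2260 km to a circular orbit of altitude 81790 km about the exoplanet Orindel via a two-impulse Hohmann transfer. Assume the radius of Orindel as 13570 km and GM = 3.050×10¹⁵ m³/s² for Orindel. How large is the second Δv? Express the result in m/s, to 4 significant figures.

r₁ = 13570 + 2260 = 15830 km = 1.5830×10⁷ m.
r₂ = 13570 + 81790 = 95360 km = 9.5360×10⁷ m.
Transfer ellipse a_t = (r₁ + r₂)/2 = 5.560×10⁷ m.
At r₁: circular v_c1 = √(μ/r₁) = 13880 m/s; transfer-periapsis v_p = √[μ(2/r₁ − 1/a_t)] = 18180 m/s.
At r₂: circular v_c2 = √(μ/r₂) = 5655 m/s; transfer-apoapsis v_a = √[μ(2/r₂ − 1/a_t)] = 3018 m/s.
Δv₂ = v_c2 − v_a = 2638 m/s.

Δv ≈ 2638 m/s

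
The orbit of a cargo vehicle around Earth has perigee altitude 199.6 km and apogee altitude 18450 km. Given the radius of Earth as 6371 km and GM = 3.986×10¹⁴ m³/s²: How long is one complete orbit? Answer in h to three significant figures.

r_p = 6371 + 199.6 = 6570.6 km = 6.5706×10⁶ m.
r_a = 6371 + 18450 = 24821 km = 2.4821×10⁷ m.
Semi-major axis a = (r_p + r_a)/2 = (6570.6 + 24821)/2 = 15696 km = 1.570×10⁷ m.
By Kepler's third law T = 2π√(a³/μ) = 2π × 3.115×10³ = 1.957×10⁴ s.
= 5.436 h.

T ≈ 5.44 h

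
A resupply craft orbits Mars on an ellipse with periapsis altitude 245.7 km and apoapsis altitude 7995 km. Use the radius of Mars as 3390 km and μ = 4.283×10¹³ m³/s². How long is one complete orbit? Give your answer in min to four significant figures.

r_p = 3390 + 245.7 = 3635.7 km = 3.6357×10⁶ m.
r_a = 3390 + 7995 = 11385 km = 1.1385×10⁷ m.
Semi-major axis a = (r_p + r_a)/2 = (3635.7 + 11385)/2 = 7510.4 km = 7.510×10⁶ m.
By Kepler's third law T = 2π√(a³/μ) = 2π × 3.145×10³ = 1.976×10⁴ s.
= 329.3 min.

T ≈ 329.3 min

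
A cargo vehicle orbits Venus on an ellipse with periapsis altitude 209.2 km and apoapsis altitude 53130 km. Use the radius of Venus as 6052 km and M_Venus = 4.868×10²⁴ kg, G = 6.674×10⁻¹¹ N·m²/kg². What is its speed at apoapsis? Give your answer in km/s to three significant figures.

μ = GM = 6.674×10⁻¹¹ × 4.868×10²⁴ = 3.249×10¹⁴ m³/s².
r_p = 6052 + 209.2 = 6261.2 km = 6.2612×10⁶ m.
r_a = 6052 + 53130 = 59182 km = 5.9182×10⁷ m.
Semi-major axis a = (r_p + r_a)/2 = 32722 km = 3.272×10⁷ m.
Vis-viva: v² = μ(2/r − 1/a) = 3.249×10¹⁴ × (3.379×10⁻⁸ − 3.056×10⁻⁸) = 1.050×10⁶ m²/s².
v = 1025 m/s = 1.025 km/s.

v ≈ 1.02 km/s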